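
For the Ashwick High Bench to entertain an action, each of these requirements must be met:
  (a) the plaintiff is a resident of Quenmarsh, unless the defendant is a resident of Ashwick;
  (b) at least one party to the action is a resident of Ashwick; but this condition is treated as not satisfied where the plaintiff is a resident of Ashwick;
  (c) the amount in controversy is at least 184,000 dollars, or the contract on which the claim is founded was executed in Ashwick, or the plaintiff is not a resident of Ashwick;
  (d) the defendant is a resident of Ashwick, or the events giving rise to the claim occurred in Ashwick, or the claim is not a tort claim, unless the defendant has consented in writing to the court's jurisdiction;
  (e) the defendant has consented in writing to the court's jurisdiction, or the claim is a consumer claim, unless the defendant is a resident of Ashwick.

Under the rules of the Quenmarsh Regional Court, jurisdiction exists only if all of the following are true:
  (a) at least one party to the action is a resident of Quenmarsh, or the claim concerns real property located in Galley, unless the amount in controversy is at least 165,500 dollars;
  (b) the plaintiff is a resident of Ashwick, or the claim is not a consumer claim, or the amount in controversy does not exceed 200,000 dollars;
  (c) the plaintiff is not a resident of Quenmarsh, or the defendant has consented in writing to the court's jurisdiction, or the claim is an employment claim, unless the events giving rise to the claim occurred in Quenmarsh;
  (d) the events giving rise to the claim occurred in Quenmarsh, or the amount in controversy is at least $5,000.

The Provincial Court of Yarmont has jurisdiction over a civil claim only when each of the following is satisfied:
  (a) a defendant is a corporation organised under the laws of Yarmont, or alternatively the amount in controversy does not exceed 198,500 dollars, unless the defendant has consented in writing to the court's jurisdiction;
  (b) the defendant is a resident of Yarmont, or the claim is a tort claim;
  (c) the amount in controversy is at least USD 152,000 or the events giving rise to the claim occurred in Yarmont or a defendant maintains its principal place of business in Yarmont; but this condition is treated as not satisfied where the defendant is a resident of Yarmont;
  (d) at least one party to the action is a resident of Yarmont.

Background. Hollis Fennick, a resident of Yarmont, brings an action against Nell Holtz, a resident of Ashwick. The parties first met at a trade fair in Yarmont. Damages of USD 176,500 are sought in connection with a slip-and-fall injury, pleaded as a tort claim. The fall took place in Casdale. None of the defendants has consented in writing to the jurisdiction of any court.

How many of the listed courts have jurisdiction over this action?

The Ashwick High Bench:
  (a) The plaintiff resides in Yarmont, not Quenmarsh. But the defendant resides in Ashwick, and the 'unless' clause therefore excuses the requirement. Condition met.
  (b) Nell Holtz resides in Ashwick. The exception is not triggered, since the plaintiff resides in Yarmont, not Ashwick. Met.
  (c) The plaintiff resides in Yarmont, which is not Ashwick — that alternative is enough. Met.
  (d) The defendant resides in Ashwick — that alternative is enough. Satisfied.
  (e) No such written consent has been filed; the claim is a tort claim, not a consumer claim — no alternative holds. However, the defendant resides in Ashwick, so the 'unless' proviso supplies this condition. Met.
  → All conditions met; jurisdiction exists.
The Quenmarsh Regional Court:
  (a) No party resides in Quenmarsh; the claim does not concern real property — none of the alternatives is met. However, the amount in controversy is 176,500 dollars, which meets the 165,500 dollars floor, so the 'unless' proviso supplies this condition. Met.
  (b) The claim is a tort claim, not a consumer claim, so this disjunct is met. Condition met.
  (c) The plaintiff resides in Yarmont, which is not Quenmarsh, so one alternative holds. Met.
  (d) The amount in controversy is USD 176,500, which meets the 5,000 dollars floor, so this disjunct is met. Satisfied.
  → Jurisdiction lies.
The Provincial Court of Yarmont:
  (a) The amount in controversy is USD 176,500, within the USD 198,500 ceiling, so this disjunct is met. Met.
  (b) The claim is a tort claim, which satisfies one of the alternatives. Met.
  (c) The amount in controversy is USD 176,500, which meets the $152,000 floor, so this disjunct is met. And the carve-out is inapplicable — the defendant resides in Ashwick, not Yarmont. Condition met.
  (d) Hollis Fennick resides in Yarmont. Condition met.
  → Every requirement is satisfied — jurisdiction.
Courts with jurisdiction: the Ashwick High Bench, the Quenmarsh Regional Court, the Provincial Court of Yarmont — 3 in total.

3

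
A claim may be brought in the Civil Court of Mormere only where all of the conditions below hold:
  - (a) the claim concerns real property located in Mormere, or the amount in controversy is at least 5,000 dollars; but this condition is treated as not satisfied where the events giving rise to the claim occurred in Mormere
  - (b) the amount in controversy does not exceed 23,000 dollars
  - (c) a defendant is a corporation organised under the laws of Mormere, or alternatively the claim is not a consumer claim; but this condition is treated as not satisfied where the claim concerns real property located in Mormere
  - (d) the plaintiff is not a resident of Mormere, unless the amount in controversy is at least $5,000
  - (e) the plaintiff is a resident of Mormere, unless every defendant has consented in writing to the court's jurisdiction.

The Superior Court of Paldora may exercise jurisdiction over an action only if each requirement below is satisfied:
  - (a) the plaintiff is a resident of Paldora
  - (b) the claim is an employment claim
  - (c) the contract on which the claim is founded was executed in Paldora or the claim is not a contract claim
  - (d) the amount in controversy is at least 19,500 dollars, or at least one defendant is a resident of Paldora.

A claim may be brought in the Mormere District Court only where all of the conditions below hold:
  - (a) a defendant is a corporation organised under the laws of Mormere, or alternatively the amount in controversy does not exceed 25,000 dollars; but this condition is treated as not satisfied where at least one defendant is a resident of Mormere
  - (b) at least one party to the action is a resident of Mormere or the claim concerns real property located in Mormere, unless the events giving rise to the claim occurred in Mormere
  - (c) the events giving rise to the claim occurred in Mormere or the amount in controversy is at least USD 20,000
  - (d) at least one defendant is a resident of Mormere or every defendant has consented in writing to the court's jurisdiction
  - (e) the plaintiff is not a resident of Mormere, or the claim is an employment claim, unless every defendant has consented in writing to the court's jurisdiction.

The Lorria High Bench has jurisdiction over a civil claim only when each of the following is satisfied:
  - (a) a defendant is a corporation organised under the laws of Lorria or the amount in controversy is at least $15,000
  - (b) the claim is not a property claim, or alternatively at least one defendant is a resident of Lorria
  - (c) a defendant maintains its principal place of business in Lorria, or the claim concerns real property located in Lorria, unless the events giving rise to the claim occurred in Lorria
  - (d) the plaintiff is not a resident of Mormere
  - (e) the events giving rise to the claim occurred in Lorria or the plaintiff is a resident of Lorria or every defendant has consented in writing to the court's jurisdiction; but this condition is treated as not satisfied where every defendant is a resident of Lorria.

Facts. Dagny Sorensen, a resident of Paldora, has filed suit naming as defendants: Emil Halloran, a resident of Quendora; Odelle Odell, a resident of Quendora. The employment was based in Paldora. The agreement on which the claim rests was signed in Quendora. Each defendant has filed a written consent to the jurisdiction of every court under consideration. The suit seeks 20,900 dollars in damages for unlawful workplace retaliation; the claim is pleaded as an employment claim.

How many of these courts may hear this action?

The Civil Court of Mormere:
  (a) The amount in controversy is USD 20,900, which meets the USD 5,000 floor, so this disjunct is met. The exception is not triggered, since the operative events occurred in Paldora, not Mormere. Satisfied.
  (b) The amount in controversy is $20,900, within the $23,000 ceiling. Satisfied.
  (c) The claim is an employment claim, not a consumer claim, which satisfies one of the alternatives. The carve-out does not apply: the claim does not concern real property. Satisfied.
  (d) The plaintiff resides in Paldora, which is not Mormere. Condition met.
  (e) The plaintiff resides in Paldora, not Mormere. But every defendant has filed written consent, and the 'unless' clause therefore excuses the requirement. Satisfied.
  → All conditions met; jurisdiction exists.
The Superior Court of Paldora:
  (a) The plaintiff resides in Paldora. Satisfied.
  (b) The claim is an employment claim. Satisfied.
  (c) The claim is an employment claim, not a contract claim, so this disjunct is met. Satisfied.
  (d) The amount in controversy is $20,900, which meets the $19,500 floor, which satisfies one of the alternatives. Met.
  → All conditions met; jurisdiction exists.
The Mormere District Court:
  (a) The amount in controversy is 20,900 dollars, within the USD 25,000 ceiling, which satisfies one of the alternatives. The carve-out does not apply: no defendant resides in Mormere (they reside in Quendora, Quendora). Satisfied.
  (b) No party resides in Mormere; the claim does not concern real property — every alternative fails. And the operative events occurred in Paldora, not Mormere, so the proviso does not save it. Condition not met.
  (c) The amount in controversy is 20,900 dollars, which meets the 20,000 dollars floor, so this disjunct is met. Satisfied.
  (d) Every defendant has filed written consent, so this disjunct is met. Met.
  (e) The plaintiff resides in Paldora, which is not Mormere, which satisfies one of the alternatives. Condition met.
  → The court lacks jurisdiction.
The Lorria High Bench:
  (a) The amount in controversy is $20,900, which meets the 15,000 dollars floor — that alternative is enough. Condition met.
  (b) The claim is an employment claim, not a property claim — that alternative is enough. Satisfied.
  (c) No defendant is a corporation; the claim does not concern real property — none of the alternatives is met. Nor does the 'unless' clause help: the operative events occurred in Paldora, not Lorria. Condition not met.
  (d) The plaintiff resides in Paldora, which is not Mormere. Satisfied.
  (e) Every defendant has filed written consent, so one alternative holds. The carve-out does not apply: the defendants reside as follows — Emil Halloran in Quendora, Odelle Odell in Quendora — not all in Lorria. Condition met.
  → No jurisdiction.
Courts with jurisdiction: the Civil Court of Mormere, the Superior Court of Paldora — 2 in total.

2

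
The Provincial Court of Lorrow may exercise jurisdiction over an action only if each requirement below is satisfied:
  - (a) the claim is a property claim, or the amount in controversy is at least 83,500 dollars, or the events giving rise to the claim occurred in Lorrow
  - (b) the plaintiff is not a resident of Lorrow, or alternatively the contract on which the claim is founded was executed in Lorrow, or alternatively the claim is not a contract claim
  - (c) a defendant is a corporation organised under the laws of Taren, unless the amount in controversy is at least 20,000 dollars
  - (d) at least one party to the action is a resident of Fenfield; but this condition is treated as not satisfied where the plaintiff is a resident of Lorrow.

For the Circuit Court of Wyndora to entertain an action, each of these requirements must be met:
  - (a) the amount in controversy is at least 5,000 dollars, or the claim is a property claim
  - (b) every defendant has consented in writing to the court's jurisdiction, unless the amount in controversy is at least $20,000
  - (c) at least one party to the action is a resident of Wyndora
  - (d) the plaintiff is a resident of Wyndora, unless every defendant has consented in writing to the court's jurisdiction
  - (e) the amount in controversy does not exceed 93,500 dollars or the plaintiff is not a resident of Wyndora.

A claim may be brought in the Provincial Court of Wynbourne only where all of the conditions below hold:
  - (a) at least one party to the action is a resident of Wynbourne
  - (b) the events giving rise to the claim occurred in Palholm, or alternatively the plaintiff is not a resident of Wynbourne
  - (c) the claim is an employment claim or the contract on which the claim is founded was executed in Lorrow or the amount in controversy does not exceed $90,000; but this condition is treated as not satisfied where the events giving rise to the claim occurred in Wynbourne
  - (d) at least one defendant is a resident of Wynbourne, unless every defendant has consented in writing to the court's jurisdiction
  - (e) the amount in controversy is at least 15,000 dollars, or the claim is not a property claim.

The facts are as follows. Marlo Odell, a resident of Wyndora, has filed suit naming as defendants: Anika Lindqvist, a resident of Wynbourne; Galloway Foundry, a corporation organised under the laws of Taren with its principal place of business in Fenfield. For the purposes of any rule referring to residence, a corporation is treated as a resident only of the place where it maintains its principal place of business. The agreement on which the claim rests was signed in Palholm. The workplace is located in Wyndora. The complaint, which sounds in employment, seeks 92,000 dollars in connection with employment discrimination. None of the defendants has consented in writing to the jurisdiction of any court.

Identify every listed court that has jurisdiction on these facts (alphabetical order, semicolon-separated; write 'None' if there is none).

The Provincial Court of Lorrow:
  (a) The amount in controversy is USD 92,000, which meets the $83,500 floor, so this disjunct is met. Met.
  (b) The plaintiff resides in Wyndora, which is not Lorrow, so one alternative holds. Condition met.
  (c) Galloway Foundry is organised under the laws of Taren. Met.
  (d) Galloway Foundry resides in Fenfield. And the carve-out is inapplicable — the plaintiff resides in Wyndora, not Lorrow. Condition met.
  → The court has jurisdiction.
The Circuit Court of Wyndora:
  (a) The amount in controversy is 92,000 dollars, which meets the 5,000 dollars floor, so this disjunct is met. Satisfied.
  (b) No such written consent has been filed. But the amount in controversy is 92,000 dollars, which meets the $20,000 floor, and the 'unless' clause therefore excuses the requirement. Condition met.
  (c) Marlo Odell resides in Wyndora. Met.
  (d) The plaintiff resides in Wyndora. Met.
  (e) The amount in controversy is USD 92,000, within the 93,500 dollars ceiling, so this disjunct is met. Satisfied.
  → Every requirement is satisfied — jurisdiction.
The Provincial Court of Wynbourne:
  (a) Anika Lindqvist resides in Wynbourne. Satisfied.
  (b) The plaintiff resides in Wyndora, which is not Wynbourne — that alternative is enough. Satisfied.
  (c) The claim is an employment claim — that alternative is enough. The carve-out does not apply: the operative events occurred in Wyndora, not Wynbourne. Met.
  (d) Anika Lindqvist resides in Wynbourne. Satisfied.
  (e) The amount in controversy is USD 92,000, which meets the 15,000 dollars floor, so this disjunct is met. Condition met.
  → Jurisdiction lies.

the Circuit Court of Wyndora; the Provincial Court of Lorrow; the Provincial Court of Wynbourne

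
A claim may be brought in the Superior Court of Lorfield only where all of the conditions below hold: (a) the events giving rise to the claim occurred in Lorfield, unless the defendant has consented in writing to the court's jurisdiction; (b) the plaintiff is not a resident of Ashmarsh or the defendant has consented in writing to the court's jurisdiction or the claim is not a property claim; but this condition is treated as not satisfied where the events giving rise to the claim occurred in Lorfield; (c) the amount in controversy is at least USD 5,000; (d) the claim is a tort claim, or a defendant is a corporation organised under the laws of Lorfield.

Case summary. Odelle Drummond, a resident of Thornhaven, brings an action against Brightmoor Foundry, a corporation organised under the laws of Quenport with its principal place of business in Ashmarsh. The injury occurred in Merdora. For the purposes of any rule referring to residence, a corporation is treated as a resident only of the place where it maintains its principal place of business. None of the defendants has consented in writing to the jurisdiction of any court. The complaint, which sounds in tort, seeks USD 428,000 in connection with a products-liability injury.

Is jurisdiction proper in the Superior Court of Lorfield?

No

The Superior Court of Lorfield:
  (a) The operative events occurred in Merdora, not Lorfield. The proviso offers no rescue either, since no such written consent has been filed. Condition not met.
  (b) The plaintiff resides in Thornhaven, which is not Ashmarsh, so this disjunct is met. The carve-out does not apply: the operative events occurred in Merdora, not Lorfield. Condition met.
  (c) The amount in controversy is USD 428,000, which meets the 5,000 dollars floor. Condition met.
  (d) The claim is a tort claim, so this disjunct is met. Condition met.
  → Not every requirement is met — no jurisdiction.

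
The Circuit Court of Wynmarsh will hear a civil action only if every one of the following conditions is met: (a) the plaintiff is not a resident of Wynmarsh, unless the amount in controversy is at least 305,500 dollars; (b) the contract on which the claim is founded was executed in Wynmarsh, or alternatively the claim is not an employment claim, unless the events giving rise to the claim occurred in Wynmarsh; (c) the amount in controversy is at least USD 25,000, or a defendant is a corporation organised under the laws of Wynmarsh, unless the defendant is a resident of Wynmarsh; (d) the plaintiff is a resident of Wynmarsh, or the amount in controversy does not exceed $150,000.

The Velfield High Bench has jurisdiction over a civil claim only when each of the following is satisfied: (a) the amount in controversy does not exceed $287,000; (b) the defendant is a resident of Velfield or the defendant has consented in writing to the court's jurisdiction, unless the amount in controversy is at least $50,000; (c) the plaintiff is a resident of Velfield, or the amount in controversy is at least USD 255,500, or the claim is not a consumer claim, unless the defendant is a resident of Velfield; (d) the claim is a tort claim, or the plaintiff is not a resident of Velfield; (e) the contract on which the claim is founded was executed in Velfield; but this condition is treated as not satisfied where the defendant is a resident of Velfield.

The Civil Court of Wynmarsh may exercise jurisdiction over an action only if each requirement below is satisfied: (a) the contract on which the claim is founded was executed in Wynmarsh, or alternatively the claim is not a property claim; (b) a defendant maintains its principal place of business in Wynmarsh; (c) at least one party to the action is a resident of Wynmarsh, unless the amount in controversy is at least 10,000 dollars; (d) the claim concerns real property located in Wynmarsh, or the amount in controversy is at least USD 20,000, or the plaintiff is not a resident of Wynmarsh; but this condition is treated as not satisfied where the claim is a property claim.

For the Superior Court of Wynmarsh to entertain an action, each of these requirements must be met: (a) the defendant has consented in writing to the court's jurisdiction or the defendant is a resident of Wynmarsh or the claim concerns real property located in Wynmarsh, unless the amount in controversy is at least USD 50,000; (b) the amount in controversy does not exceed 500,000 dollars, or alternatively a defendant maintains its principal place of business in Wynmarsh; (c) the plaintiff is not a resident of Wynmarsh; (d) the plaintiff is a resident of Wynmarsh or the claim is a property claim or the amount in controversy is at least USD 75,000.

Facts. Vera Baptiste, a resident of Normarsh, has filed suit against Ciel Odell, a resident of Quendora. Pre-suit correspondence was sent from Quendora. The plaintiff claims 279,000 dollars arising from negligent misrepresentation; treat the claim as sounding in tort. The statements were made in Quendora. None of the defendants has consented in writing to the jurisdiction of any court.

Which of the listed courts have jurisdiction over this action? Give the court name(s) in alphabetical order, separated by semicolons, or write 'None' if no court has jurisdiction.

The Circuit Court of Wynmarsh:
  (a) The plaintiff resides in Normarsh, which is not Wynmarsh. Met.
  (b) The claim is a tort claim, not an employment claim, which satisfies one of the alternatives. Satisfied.
  (c) The amount in controversy is 279,000 dollars, which meets the USD 25,000 floor, so this disjunct is met. Satisfied.
  (d) The plaintiff resides in Normarsh, not Wynmarsh; the amount in controversy is $279,000, above the 150,000 dollars ceiling — none of the alternatives is met. Not met.
  → The court lacks jurisdiction.
The Velfield High Bench:
  (a) The amount in controversy is USD 279,000, within the $287,000 ceiling. Satisfied.
  (b) The defendant resides in Quendora, not Velfield; no such written consent has been filed — none of the alternatives is met. However, the amount in controversy is USD 279,000, which meets the USD 50,000 floor, so the 'unless' proviso supplies this condition. Condition met.
  (c) The amount in controversy is 279,000 dollars, which meets the USD 255,500 floor, so one alternative holds. Satisfied.
  (d) The claim is a tort claim, so one alternative holds. Condition met.
  (e) No contract (and hence no place of execution) is alleged. Condition not met.
  → The court lacks jurisdiction.
The Civil Court of Wynmarsh:
  (a) The claim is a tort claim, not a property claim, which satisfies one of the alternatives. Satisfied.
  (b) No defendant is a corporation. Not met.
  (c) No party resides in Wynmarsh. But the amount in controversy is USD 279,000, which meets the USD 10,000 floor, and the 'unless' clause therefore excuses the requirement. Met.
  (d) The amount in controversy is $279,000, which meets the 20,000 dollars floor, so one alternative holds. The exception is not triggered, since the claim is a tort claim, not a property claim. Met.
  → No jurisdiction.
The Superior Court of Wynmarsh:
  (a) No such written consent has been filed; the defendant resides in Quendora, not Wynmarsh; the claim does not concern real property — none of the alternatives is met. However, the amount in controversy is $279,000, which meets the USD 50,000 floor, so the 'unless' proviso supplies this condition. Satisfied.
  (b) The amount in controversy is 279,000 dollars, within the $500,000 ceiling, which satisfies one of the alternatives. Met.
  (c) The plaintiff resides in Normarsh, which is not Wynmarsh. Met.
  (d) The amount in controversy is 279,000 dollars, which meets the USD 75,000 floor, so this disjunct is met. Condition met.
  → Jurisdiction lies.

the Superior Court of Wynmarsh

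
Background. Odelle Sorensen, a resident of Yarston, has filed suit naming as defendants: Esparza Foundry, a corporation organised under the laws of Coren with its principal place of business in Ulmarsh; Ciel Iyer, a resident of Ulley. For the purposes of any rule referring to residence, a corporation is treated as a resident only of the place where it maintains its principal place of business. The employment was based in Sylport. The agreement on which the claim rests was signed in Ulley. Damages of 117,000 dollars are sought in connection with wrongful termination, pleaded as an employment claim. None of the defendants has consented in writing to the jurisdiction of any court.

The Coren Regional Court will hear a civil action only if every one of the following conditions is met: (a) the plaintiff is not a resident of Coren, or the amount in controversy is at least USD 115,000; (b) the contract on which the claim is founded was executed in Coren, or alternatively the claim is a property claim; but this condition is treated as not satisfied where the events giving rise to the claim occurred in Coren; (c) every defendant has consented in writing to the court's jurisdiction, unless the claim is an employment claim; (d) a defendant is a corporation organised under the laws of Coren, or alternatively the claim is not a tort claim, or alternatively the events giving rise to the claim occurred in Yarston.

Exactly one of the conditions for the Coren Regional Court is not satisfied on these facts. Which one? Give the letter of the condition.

(b)

The Coren Regional Court:
  (a) The plaintiff resides in Yarston, which is not Coren, so one alternative holds. Condition met.
  (b) The contract was executed in Ulley, not Coren; the claim is an employment claim, not a property claim — none of the alternatives is met. Not met.
  (c) No such written consent has been filed. But the claim is an employment claim, and the 'unless' clause therefore excuses the requirement. Satisfied.
  (d) Esparza Foundry is organised under the laws of Coren, so one alternative holds. Condition met.
Only condition (b) fails.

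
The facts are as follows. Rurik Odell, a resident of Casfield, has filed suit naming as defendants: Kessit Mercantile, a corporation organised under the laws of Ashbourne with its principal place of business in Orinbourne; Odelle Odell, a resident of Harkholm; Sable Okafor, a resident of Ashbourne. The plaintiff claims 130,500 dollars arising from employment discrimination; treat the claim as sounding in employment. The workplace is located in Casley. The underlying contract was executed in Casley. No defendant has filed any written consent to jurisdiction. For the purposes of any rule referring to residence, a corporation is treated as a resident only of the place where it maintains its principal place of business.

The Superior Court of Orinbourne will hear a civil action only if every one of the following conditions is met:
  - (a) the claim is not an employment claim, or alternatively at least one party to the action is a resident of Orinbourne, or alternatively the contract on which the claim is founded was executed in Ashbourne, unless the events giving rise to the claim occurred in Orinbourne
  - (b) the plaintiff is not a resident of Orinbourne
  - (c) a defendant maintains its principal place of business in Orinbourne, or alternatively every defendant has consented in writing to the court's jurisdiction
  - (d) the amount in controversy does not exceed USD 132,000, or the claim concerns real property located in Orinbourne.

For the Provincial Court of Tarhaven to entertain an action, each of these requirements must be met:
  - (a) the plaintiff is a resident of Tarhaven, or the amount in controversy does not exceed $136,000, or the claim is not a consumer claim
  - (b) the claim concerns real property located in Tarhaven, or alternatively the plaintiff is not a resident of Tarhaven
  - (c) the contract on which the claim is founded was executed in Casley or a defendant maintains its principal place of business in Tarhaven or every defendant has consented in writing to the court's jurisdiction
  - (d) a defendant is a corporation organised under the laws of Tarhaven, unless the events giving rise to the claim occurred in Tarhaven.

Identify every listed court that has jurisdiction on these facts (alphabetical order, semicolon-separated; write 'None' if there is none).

The Superior Court of Orinbourne:
  (a) Kessit Mercantile resides in Orinbourne, so one alternative holds. Satisfied.
  (b) The plaintiff resides in Casfield, which is not Orinbourne. Met.
  (c) Kessit Mercantile has its principal place of business in Orinbourne, which satisfies one of the alternatives. Met.
  (d) The amount in controversy is USD 130,500, within the USD 132,000 ceiling, so one alternative holds. Condition met.
  → The court has jurisdiction.
The Provincial Court of Tarhaven:
  (a) The amount in controversy is 130,500 dollars, within the $136,000 ceiling, which satisfies one of the alternatives. Condition met.
  (b) The plaintiff resides in Casfield, which is not Tarhaven — that alternative is enough. Met.
  (c) The contract was executed in Casley, which satisfies one of the alternatives. Satisfied.
  (d) The corporate defendant(s) are organised in Ashbourne, not Tarhaven. Nor does the 'unless' clause help: the operative events occurred in Casley, not Tarhaven. Not satisfied.
  → At least one condition fails; no jurisdiction.

the Superior Court of Orinbourne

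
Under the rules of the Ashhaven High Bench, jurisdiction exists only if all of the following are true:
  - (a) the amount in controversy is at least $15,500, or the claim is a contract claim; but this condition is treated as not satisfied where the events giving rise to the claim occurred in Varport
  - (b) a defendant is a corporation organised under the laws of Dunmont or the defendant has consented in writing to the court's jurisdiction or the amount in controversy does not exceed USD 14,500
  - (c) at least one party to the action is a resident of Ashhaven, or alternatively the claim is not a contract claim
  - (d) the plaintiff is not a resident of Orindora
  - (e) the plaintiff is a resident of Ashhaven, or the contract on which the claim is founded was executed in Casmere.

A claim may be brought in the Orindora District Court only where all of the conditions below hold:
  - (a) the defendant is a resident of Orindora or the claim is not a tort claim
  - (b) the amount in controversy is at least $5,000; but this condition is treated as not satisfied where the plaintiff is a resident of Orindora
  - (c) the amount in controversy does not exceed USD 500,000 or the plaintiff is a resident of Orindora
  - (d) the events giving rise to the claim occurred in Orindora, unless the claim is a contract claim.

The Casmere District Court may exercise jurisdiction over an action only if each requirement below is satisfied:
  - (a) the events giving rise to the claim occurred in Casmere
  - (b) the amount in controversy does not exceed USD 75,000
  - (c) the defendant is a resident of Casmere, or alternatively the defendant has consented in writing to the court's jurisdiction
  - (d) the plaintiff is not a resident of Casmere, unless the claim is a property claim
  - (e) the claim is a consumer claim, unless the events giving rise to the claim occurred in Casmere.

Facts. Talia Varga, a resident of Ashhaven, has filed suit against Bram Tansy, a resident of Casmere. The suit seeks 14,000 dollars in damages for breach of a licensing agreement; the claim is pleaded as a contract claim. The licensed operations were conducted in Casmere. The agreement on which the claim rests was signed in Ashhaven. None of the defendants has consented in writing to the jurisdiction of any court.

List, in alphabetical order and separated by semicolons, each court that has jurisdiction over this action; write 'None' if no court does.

The Ashhaven High Bench:
  (a) The claim is a contract claim, so one alternative holds. The carve-out does not apply: the operative events occurred in Casmere, not Varport. Condition met.
  (b) The amount in controversy is USD 14,000, within the $14,500 ceiling — that alternative is enough. Satisfied.
  (c) Talia Varga resides in Ashhaven — that alternative is enough. Satisfied.
  (d) The plaintiff resides in Ashhaven, which is not Orindora. Satisfied.
  (e) The plaintiff resides in Ashhaven, so one alternative holds. Met.
  → The court has jurisdiction.
The Orindora District Court:
  (a) The claim is a contract claim, not a tort claim, so one alternative holds. Condition met.
  (b) The amount in controversy is 14,000 dollars, which meets the $5,000 floor. The carve-out does not apply: the plaintiff resides in Ashhaven, not Orindora. Condition met.
  (c) The amount in controversy is $14,000, within the $500,000 ceiling, so this disjunct is met. Met.
  (d) The operative events occurred in Casmere, not Orindora. The proviso rescues it, though: the claim is a contract claim. Condition met.
  → Jurisdiction lies.
The Casmere District Court:
  (a) The operative events occurred in Casmere. Satisfied.
  (b) The amount in controversy is $14,000, within the 75,000 dollars ceiling. Condition met.
  (c) The defendant resides in Casmere, so one alternative holds. Satisfied.
  (d) The plaintiff resides in Ashhaven, which is not Casmere. Condition met.
  (e) The claim is a contract claim, not a consumer claim. The proviso rescues it, though: the operative events occurred in Casmere. Met.
  → The court has jurisdiction.

the Ashhaven High Bench; the Casmere District Court; the Orindora District Court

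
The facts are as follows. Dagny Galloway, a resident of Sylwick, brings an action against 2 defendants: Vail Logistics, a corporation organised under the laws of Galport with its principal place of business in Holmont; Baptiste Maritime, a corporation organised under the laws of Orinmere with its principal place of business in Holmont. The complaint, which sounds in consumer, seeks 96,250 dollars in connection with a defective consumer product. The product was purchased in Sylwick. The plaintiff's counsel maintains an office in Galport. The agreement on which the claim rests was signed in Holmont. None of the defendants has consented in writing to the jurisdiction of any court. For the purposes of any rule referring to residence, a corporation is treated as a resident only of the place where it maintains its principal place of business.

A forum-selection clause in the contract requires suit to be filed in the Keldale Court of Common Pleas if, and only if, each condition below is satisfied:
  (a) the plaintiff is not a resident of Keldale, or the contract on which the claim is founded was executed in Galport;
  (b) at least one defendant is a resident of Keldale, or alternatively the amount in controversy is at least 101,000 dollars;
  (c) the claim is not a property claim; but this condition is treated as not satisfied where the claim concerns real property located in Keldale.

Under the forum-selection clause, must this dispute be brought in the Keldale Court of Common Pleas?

The Keldale Court of Common Pleas:
  (a) The plaintiff resides in Sylwick, which is not Keldale — that alternative is enough. Satisfied.
  (b) No defendant resides in Keldale (they reside in Holmont, Holmont); the amount in controversy is 96,250 dollars, below the USD 101,000 floor — none of the alternatives is met. Not satisfied.
  (c) The claim is a consumer claim, not a property claim. The carve-out does not apply: the claim does not concern real property. Met.
  → The clause does not apply.

No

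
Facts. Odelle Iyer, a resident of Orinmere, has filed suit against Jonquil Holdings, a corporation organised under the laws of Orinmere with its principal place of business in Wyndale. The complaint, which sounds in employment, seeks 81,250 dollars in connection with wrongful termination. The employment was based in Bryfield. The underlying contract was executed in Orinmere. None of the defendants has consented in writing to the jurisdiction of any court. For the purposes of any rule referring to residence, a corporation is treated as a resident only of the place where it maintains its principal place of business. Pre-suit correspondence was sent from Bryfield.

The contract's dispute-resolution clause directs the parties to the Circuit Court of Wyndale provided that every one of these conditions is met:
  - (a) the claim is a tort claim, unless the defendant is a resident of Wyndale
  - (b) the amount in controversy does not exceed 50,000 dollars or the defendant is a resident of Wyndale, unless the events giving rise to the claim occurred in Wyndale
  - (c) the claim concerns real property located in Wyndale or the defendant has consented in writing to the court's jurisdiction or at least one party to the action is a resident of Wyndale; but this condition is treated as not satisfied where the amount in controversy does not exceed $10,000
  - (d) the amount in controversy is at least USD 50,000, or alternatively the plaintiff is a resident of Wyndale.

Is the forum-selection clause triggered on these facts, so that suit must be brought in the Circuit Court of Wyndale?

The Circuit Court of Wyndale:
  (a) The claim is an employment claim, not a tort claim. However, the defendant resides in Wyndale, so the 'unless' proviso supplies this condition. Met.
  (b) The defendant resides in Wyndale, so one alternative holds. Met.
  (c) Jonquil Holdings resides in Wyndale, which satisfies one of the alternatives. And the carve-out is inapplicable — the amount in controversy is 81,250 dollars, above the $10,000 ceiling. Satisfied.
  (d) The amount in controversy is 81,250 dollars, which meets the USD 50,000 floor, which satisfies one of the alternatives. Met.
  → The clause applies.

Yes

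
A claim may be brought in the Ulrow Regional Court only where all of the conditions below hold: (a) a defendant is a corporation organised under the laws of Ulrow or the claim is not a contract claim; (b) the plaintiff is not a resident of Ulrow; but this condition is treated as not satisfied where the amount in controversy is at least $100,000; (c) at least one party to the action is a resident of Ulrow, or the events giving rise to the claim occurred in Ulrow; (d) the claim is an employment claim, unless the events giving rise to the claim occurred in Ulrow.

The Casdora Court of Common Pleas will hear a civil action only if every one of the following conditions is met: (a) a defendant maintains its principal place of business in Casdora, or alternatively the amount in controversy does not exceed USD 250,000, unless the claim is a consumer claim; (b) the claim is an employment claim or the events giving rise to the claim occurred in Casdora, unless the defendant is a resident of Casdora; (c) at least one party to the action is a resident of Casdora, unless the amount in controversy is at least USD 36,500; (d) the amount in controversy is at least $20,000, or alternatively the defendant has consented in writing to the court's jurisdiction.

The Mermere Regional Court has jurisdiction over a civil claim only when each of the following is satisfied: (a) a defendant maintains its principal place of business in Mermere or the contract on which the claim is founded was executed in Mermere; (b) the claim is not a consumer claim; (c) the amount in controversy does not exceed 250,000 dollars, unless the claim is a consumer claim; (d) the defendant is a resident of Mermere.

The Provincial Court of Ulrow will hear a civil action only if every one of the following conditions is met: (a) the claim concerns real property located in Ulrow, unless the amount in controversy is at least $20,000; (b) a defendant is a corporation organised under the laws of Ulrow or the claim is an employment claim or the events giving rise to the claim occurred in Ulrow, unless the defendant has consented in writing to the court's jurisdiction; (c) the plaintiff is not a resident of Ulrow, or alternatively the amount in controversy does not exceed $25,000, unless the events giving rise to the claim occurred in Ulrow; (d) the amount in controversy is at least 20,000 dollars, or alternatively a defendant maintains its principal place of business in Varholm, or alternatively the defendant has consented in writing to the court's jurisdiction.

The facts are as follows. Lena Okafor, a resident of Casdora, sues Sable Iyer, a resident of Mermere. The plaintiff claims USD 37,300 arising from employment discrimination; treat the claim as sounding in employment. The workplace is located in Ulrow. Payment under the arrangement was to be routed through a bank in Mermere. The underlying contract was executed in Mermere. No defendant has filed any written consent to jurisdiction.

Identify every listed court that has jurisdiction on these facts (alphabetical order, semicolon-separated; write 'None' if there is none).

The Ulrow Regional Court:
  (a) The claim is an employment claim, not a contract claim, so one alternative holds. Satisfied.
  (b) The plaintiff resides in Casdora, which is not Ulrow. And the carve-out is inapplicable — the amount in controversy is 37,300 dollars, below the 100,000 dollars floor. Met.
  (c) The operative events occurred in Ulrow, so one alternative holds. Satisfied.
  (d) The claim is an employment claim. Condition met.
  → Jurisdiction lies.
The Casdora Court of Common Pleas:
  (a) The amount in controversy is USD 37,300, within the USD 250,000 ceiling, so this disjunct is met. Condition met.
  (b) The claim is an employment claim, which satisfies one of the alternatives. Condition met.
  (c) Lena Okafor resides in Casdora. Met.
  (d) The amount in controversy is $37,300, which meets the $20,000 floor, so one alternative holds. Satisfied.
  → Every requirement is satisfied — jurisdiction.
The Mermere Regional Court:
  (a) The contract was executed in Mermere, so this disjunct is met. Met.
  (b) The claim is an employment claim, not a consumer claim. Condition met.
  (c) The amount in controversy is 37,300 dollars, within the 250,000 dollars ceiling. Met.
  (d) The defendant resides in Mermere. Condition met.
  → Jurisdiction lies.
The Provincial Court of Ulrow:
  (a) The claim does not concern real property. However, the amount in controversy is 37,300 dollars, which meets the USD 20,000 floor, so the 'unless' proviso supplies this condition. Met.
  (b) The claim is an employment claim — that alternative is enough. Condition met.
  (c) The plaintiff resides in Casdora, which is not Ulrow, so one alternative holds. Satisfied.
  (d) The amount in controversy is $37,300, which meets the 20,000 dollars floor, which satisfies one of the alternatives. Condition met.
  → The court has jurisdiction.

the Casdora Court of Common Pleas; the Mermere Regional Court; the Provincial Court of Ulrow; the Ulrow Regional Court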